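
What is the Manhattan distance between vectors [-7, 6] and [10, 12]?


d = sum of absolute differences: |-7-10|=17 + |6-12|=6 = 23.

23


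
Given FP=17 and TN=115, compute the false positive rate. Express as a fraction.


FPR = FP / (FP + TN) = 17 / 132 = 17/132.

17/132


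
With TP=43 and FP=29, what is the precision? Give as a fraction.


Precision = TP / (TP + FP) = 43 / 72 = 43/72.

43/72


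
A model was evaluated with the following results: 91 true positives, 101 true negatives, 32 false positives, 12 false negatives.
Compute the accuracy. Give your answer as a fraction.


Accuracy = (TP + TN) / (TP + TN + FP + FN) = (91 + 101) / 236 = 48/59.

48/59


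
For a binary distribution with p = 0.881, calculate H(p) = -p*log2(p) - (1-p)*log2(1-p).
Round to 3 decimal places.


H = -0.881*log2(0.881) - 0.119*log2(0.119) = 0.526.

0.526


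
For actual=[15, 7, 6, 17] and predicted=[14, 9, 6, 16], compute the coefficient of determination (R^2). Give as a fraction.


Mean(y) = 45/4. SS_res = 6. SS_tot = 371/4. R^2 = 1 - 6/(371/4) = 347/371.

347/371


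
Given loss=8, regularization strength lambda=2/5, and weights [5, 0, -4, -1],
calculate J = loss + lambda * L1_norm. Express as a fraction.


L1 norm = sum(|w|) = 10. J = 8 + 2/5 * 10 = 12.

12


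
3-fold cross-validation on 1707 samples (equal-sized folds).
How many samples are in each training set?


Each validation fold has 1707/3 = 569 samples. Training set = 1707 - 569 = 1138.

1138


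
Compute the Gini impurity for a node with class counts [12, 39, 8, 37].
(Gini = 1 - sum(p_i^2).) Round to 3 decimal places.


Total = 96. Proportions: 12/96, 39/96, 8/96, 37/96. sum(p_i^2) = 0.3362. Gini = 1 - 0.3362 = 0.6638, which rounds to 0.664.

0.664


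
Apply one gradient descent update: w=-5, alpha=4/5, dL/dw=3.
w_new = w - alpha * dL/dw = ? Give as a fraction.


w_new = -5 - 4/5 * 3 = -5 - 12/5 = -37/5.

-37/5


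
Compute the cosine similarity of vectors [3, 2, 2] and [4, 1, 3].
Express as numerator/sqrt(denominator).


dot = 20. |a|^2 = 17, |b|^2 = 26. cos = 20/sqrt(442).

20/sqrt(442)


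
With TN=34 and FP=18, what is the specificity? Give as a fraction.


Specificity = TN / (TN + FP) = 34 / 52 = 17/26.

17/26


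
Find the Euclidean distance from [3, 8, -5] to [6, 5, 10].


d = sqrt(sum of squared differences). (3-6)^2=9, (8-5)^2=9, (-5-10)^2=225. Sum = 243.

sqrt(243)


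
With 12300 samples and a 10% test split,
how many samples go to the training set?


Test set = 12300 * 10% = 1230. Training set = 12300 - 1230 = 11070.

11070


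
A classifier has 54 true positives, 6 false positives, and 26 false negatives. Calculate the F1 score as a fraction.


Precision = 54/60 = 9/10. Recall = 54/80 = 27/40. F1 = 2*P*R/(P+R) = 27/35.

27/35


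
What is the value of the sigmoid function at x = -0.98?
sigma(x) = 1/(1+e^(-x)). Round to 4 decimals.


sigma(-0.98) = 1/(1+e^(0.98)) = 1/(1+2.664456) = 1/3.664456 = 0.2729.

0.2729


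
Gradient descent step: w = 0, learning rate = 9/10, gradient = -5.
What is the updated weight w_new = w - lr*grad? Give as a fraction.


w_new = 0 - 9/10 * -5 = 0 - -9/2 = 9/2.

9/2


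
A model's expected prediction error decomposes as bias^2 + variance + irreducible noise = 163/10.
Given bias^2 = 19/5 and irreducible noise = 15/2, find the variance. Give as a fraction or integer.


Total error = bias^2 + variance + irreducible noise. So variance = 163/10 - 19/5 - 15/2 = 5.

5


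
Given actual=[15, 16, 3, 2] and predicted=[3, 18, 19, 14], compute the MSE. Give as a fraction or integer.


MSE = (1/4) * ((15-3)^2=144 + (16-18)^2=4 + (3-19)^2=256 + (2-14)^2=144). Sum = 548. MSE = 137.

137


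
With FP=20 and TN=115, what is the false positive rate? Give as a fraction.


FPR = FP / (FP + TN) = 20 / 135 = 4/27.

4/27


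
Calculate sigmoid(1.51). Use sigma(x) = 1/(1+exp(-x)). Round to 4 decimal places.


sigma(1.51) = 1/(1+e^(-1.51)) = 1/(1+0.220910) = 1/1.220910 = 0.8191.

0.8191


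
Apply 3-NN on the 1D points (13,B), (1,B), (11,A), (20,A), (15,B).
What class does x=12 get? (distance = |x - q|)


Distances: |13-12|=1, |1-12|=11, |11-12|=1, |20-12|=8, |15-12|=3. 3 nearest: (11,A), (13,B), (15,B). Counts: {'A': 1, 'B': 2}. Majority class: B.

B


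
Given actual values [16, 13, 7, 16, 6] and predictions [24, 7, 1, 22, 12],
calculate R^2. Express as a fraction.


Mean(y) = 58/5. SS_res = 208. SS_tot = 466/5. R^2 = 1 - 208/(466/5) = -287/233.

-287/233


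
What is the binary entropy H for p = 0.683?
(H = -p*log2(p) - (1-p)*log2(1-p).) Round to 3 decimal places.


H = -0.683*log2(0.683) - 0.317*log2(0.317) = 0.901.

0.901


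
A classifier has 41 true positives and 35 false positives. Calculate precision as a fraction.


Precision = TP / (TP + FP) = 41 / 76 = 41/76.

41/76


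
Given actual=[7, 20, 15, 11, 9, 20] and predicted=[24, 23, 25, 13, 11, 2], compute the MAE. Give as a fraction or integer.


MAE = (1/6) * (|7-24|=17 + |20-23|=3 + |15-25|=10 + |11-13|=2 + |9-11|=2 + |20-2|=18). Sum = 52. MAE = 26/3.

26/3


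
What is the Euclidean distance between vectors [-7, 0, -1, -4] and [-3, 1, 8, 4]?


d = sqrt(sum of squared differences). (-7--3)^2=16, (0-1)^2=1, (-1-8)^2=81, (-4-4)^2=64. Sum = 162.

sqrt(162)


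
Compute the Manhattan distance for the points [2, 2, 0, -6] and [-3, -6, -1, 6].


d = sum of absolute differences: |2--3|=5 + |2--6|=8 + |0--1|=1 + |-6-6|=12 = 26.

26


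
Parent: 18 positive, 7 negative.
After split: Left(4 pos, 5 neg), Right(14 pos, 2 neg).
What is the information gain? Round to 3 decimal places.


H(parent) = 0.8555. H(left) = 0.9911, H(right) = 0.5436. Weighted = (9/25)*0.9911 + (16/25)*0.5436 = 0.7047. IG = 0.8555 - 0.7047 = 0.1508, which rounds to 0.151.

0.151


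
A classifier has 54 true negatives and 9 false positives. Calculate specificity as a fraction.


Specificity = TN / (TN + FP) = 54 / 63 = 6/7.

6/7


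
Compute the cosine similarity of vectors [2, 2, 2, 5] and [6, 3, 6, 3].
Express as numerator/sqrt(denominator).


dot = 45. |a|^2 = 37, |b|^2 = 90. cos = 45/sqrt(3330).

45/sqrt(3330)


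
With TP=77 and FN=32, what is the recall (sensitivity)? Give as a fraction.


Recall = TP / (TP + FN) = 77 / 109 = 77/109.

77/109


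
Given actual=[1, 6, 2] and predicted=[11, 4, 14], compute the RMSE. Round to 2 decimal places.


MSE = 82.6667. RMSE = sqrt(82.6667) = 9.09.

9.09


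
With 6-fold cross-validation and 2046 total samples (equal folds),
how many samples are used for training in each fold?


Each validation fold has 2046/6 = 341 samples. Training set = 2046 - 341 = 1705.

1705


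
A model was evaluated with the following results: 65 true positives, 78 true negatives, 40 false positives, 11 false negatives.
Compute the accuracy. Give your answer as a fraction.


Accuracy = (TP + TN) / (TP + TN + FP + FN) = (65 + 78) / 194 = 143/194.

143/194


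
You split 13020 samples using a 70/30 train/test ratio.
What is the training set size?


Test set = 13020 * 30% = 3906. Training set = 13020 - 3906 = 9114.

9114


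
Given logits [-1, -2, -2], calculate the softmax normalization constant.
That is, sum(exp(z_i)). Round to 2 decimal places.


Denom = e^-1=0.3679 + e^-2=0.1353 + e^-2=0.1353. Sum = 0.6385, which rounds to 0.64.

0.64


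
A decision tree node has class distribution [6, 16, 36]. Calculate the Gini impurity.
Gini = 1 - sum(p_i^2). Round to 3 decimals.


Total = 58. Proportions: 6/58, 16/58, 36/58. sum(p_i^2) = 0.4721. Gini = 1 - 0.4721 = 0.5279, which rounds to 0.528.

0.528


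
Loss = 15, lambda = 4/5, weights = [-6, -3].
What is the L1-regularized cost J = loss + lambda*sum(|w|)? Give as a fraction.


L1 norm = sum(|w|) = 9. J = 15 + 4/5 * 9 = 111/5.

111/5


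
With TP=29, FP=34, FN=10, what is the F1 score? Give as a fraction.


Precision = 29/63 = 29/63. Recall = 29/39 = 29/39. F1 = 2*P*R/(P+R) = 29/51.

29/51


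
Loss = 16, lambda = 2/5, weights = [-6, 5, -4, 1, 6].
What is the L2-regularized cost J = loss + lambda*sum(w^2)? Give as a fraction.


L2 sq norm = sum(w^2) = 114. J = 16 + 2/5 * 114 = 308/5.

308/5


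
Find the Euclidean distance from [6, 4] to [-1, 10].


d = sqrt(sum of squared differences). (6--1)^2=49, (4-10)^2=36. Sum = 85.

sqrt(85)


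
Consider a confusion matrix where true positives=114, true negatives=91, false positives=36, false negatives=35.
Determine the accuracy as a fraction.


Accuracy = (TP + TN) / (TP + TN + FP + FN) = (114 + 91) / 276 = 205/276.

205/276


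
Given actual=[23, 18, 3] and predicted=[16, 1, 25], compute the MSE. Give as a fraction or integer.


MSE = (1/3) * ((23-16)^2=49 + (18-1)^2=289 + (3-25)^2=484). Sum = 822. MSE = 274.

274


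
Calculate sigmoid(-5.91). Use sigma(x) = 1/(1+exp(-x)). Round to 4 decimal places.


sigma(-5.91) = 1/(1+e^(5.91)) = 1/(1+368.706155) = 1/369.706155 = 0.0027.

0.0027


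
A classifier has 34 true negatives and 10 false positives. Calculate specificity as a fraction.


Specificity = TN / (TN + FP) = 34 / 44 = 17/22.

17/22


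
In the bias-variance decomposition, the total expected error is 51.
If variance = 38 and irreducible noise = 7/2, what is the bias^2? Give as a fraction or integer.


Total error = bias^2 + variance + irreducible noise. So bias^2 = 51 - 38 - 7/2 = 19/2.

19/2


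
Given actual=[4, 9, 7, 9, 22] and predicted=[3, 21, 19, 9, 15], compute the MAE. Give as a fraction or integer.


MAE = (1/5) * (|4-3|=1 + |9-21|=12 + |7-19|=12 + |9-9|=0 + |22-15|=7). Sum = 32. MAE = 32/5.

32/5


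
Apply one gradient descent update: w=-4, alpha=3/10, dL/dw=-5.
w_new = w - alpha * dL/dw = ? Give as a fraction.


w_new = -4 - 3/10 * -5 = -4 - -3/2 = -5/2.

-5/2


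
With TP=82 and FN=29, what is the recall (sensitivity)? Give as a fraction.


Recall = TP / (TP + FN) = 82 / 111 = 82/111.

82/111


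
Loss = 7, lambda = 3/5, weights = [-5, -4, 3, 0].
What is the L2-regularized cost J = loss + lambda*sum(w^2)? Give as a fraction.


L2 sq norm = sum(w^2) = 50. J = 7 + 3/5 * 50 = 37.

37


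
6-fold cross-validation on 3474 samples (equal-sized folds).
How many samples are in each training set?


Each validation fold has 3474/6 = 579 samples. Training set = 3474 - 579 = 2895.

2895


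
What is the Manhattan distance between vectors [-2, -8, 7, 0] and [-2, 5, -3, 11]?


d = sum of absolute differences: |-2--2|=0 + |-8-5|=13 + |7--3|=10 + |0-11|=11 = 34.

34


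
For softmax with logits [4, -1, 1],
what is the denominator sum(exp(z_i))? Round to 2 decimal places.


Denom = e^4=54.5982 + e^-1=0.3679 + e^1=2.7183. Sum = 57.6844, which rounds to 57.68.

57.68


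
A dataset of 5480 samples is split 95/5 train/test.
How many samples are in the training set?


Test set = 5480 * 5% = 274. Training set = 5480 - 274 = 5206.

5206


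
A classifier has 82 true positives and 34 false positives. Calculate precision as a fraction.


Precision = TP / (TP + FP) = 82 / 116 = 41/58.

41/58


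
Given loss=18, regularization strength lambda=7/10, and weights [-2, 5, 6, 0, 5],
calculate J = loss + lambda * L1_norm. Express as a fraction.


L1 norm = sum(|w|) = 18. J = 18 + 7/10 * 18 = 153/5.

153/5


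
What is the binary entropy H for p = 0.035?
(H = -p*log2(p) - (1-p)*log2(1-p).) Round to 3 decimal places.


H = -0.035*log2(0.035) - 0.965*log2(0.965) = 0.219.

0.219


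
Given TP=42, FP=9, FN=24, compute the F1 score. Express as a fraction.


Precision = 42/51 = 14/17. Recall = 42/66 = 7/11. F1 = 2*P*R/(P+R) = 28/39.

28/39


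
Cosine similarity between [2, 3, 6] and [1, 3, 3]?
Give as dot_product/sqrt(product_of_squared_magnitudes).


dot = 29. |a|^2 = 49, |b|^2 = 19. cos = 29/sqrt(931).

29/sqrt(931)


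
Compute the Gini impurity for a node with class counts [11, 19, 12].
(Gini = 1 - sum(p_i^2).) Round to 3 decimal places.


Total = 42. Proportions: 11/42, 19/42, 12/42. sum(p_i^2) = 0.3549. Gini = 1 - 0.3549 = 0.6451, which rounds to 0.645.

0.645


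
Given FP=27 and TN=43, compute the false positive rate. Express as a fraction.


FPR = FP / (FP + TN) = 27 / 70 = 27/70.

27/70


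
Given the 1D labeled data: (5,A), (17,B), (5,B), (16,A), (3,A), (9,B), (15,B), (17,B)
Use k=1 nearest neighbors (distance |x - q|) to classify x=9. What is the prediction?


Distances: |5-9|=4, |17-9|=8, |5-9|=4, |16-9|=7, |3-9|=6, |9-9|=0, |15-9|=6, |17-9|=8. 1 nearest: (9,B). Counts: {'B': 1}. Majority class: B.

B


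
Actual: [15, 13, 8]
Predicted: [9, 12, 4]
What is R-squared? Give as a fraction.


Mean(y) = 12. SS_res = 53. SS_tot = 26. R^2 = 1 - 53/(26) = -27/26.

-27/26


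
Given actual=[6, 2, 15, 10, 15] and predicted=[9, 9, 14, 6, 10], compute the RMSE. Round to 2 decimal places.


MSE = 20.0000. RMSE = sqrt(20.0000) = 4.47.

4.47


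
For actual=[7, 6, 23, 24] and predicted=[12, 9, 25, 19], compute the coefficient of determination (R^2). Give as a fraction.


Mean(y) = 15. SS_res = 63. SS_tot = 290. R^2 = 1 - 63/(290) = 227/290.

227/290


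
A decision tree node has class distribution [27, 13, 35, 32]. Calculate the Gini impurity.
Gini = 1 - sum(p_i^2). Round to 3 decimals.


Total = 107. Proportions: 27/107, 13/107, 35/107, 32/107. sum(p_i^2) = 0.2749. Gini = 1 - 0.2749 = 0.7251, which rounds to 0.725.

0.725


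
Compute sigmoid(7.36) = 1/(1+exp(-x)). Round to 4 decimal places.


sigma(7.36) = 1/(1+e^(-7.36)) = 1/(1+0.000636) = 1/1.000636 = 0.9994.

0.9994


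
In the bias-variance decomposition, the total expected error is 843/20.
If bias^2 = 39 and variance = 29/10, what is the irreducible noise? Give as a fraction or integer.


Total error = bias^2 + variance + irreducible noise. So irreducible noise = 843/20 - 39 - 29/10 = 1/4.

1/4


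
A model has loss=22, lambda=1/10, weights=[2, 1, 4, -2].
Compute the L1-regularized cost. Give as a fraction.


L1 norm = sum(|w|) = 9. J = 22 + 1/10 * 9 = 229/10.

229/10


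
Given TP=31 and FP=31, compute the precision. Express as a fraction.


Precision = TP / (TP + FP) = 31 / 62 = 1/2.

1/2


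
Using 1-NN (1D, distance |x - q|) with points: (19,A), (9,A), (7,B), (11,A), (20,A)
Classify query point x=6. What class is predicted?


Distances: |19-6|=13, |9-6|=3, |7-6|=1, |11-6|=5, |20-6|=14. 1 nearest: (7,B). Counts: {'B': 1}. Majority class: B.

B


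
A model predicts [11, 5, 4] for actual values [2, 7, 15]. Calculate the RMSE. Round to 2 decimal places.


MSE = 68.6667. RMSE = sqrt(68.6667) = 8.29.

8.29


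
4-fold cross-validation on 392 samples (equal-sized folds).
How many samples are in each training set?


Each validation fold has 392/4 = 98 samples. Training set = 392 - 98 = 294.

294


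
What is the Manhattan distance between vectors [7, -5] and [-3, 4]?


d = sum of absolute differences: |7--3|=10 + |-5-4|=9 = 19.

19


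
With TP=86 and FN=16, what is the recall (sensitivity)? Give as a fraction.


Recall = TP / (TP + FN) = 86 / 102 = 43/51.

43/51


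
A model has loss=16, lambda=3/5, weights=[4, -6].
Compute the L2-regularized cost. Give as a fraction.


L2 sq norm = sum(w^2) = 52. J = 16 + 3/5 * 52 = 236/5.

236/5


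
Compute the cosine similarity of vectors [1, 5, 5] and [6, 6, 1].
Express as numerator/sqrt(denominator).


dot = 41. |a|^2 = 51, |b|^2 = 73. cos = 41/sqrt(3723).

41/sqrt(3723)


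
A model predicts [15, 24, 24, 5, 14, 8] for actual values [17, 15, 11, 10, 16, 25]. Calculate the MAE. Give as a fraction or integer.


MAE = (1/6) * (|17-15|=2 + |15-24|=9 + |11-24|=13 + |10-5|=5 + |16-14|=2 + |25-8|=17). Sum = 48. MAE = 8.

8


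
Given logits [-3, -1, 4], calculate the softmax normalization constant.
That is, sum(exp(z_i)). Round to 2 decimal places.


Denom = e^-3=0.0498 + e^-1=0.3679 + e^4=54.5982. Sum = 55.0159, which rounds to 55.02.

55.02


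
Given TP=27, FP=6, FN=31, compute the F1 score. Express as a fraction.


Precision = 27/33 = 9/11. Recall = 27/58 = 27/58. F1 = 2*P*R/(P+R) = 54/91.

54/91


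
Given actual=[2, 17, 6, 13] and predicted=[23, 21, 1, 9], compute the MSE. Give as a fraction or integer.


MSE = (1/4) * ((2-23)^2=441 + (17-21)^2=16 + (6-1)^2=25 + (13-9)^2=16). Sum = 498. MSE = 249/2.

249/2


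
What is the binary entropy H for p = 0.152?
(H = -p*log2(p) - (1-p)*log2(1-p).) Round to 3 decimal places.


H = -0.152*log2(0.152) - 0.848*log2(0.848) = 0.615.

0.615


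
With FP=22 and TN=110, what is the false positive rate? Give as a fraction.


FPR = FP / (FP + TN) = 22 / 132 = 1/6.

1/6


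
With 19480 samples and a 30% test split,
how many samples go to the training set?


Test set = 19480 * 30% = 5844. Training set = 19480 - 5844 = 13636.

13636


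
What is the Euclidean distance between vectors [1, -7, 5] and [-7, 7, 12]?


d = sqrt(sum of squared differences). (1--7)^2=64, (-7-7)^2=196, (5-12)^2=49. Sum = 309.

sqrt(309)


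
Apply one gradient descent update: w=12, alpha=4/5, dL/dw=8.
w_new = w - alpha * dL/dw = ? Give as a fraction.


w_new = 12 - 4/5 * 8 = 12 - 32/5 = 28/5.

28/5


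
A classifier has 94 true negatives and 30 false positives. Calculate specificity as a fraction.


Specificity = TN / (TN + FP) = 94 / 124 = 47/62.

47/62


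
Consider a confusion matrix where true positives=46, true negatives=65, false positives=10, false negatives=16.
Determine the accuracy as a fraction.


Accuracy = (TP + TN) / (TP + TN + FP + FN) = (46 + 65) / 137 = 111/137.

111/137


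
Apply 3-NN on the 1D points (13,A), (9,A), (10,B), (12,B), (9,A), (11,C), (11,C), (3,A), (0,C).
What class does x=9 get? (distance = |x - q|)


Distances: |13-9|=4, |9-9|=0, |10-9|=1, |12-9|=3, |9-9|=0, |11-9|=2, |11-9|=2, |3-9|=6, |0-9|=9. 3 nearest: (9,A), (9,A), (10,B). Counts: {'A': 2, 'B': 1}. Majority class: A.

A


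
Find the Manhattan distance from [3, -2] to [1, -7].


d = sum of absolute differences: |3-1|=2 + |-2--7|=5 = 7.

7


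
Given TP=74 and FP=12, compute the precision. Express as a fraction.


Precision = TP / (TP + FP) = 74 / 86 = 37/43.

37/43


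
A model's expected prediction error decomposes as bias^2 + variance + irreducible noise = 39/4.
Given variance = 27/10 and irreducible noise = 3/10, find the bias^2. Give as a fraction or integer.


Total error = bias^2 + variance + irreducible noise. So bias^2 = 39/4 - 27/10 - 3/10 = 27/4.

27/4


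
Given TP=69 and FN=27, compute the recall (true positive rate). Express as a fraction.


Recall = TP / (TP + FN) = 69 / 96 = 23/32.

23/32


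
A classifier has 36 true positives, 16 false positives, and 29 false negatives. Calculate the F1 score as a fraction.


Precision = 36/52 = 9/13. Recall = 36/65 = 36/65. F1 = 2*P*R/(P+R) = 8/13.

8/13


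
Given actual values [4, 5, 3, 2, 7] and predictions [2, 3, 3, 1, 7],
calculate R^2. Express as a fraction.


Mean(y) = 21/5. SS_res = 9. SS_tot = 74/5. R^2 = 1 - 9/(74/5) = 29/74.

29/74


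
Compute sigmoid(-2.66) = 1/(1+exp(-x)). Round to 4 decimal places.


sigma(-2.66) = 1/(1+e^(2.66)) = 1/(1+14.296289) = 1/15.296289 = 0.0654.

0.0654


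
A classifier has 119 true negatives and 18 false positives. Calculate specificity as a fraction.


Specificity = TN / (TN + FP) = 119 / 137 = 119/137.

119/137


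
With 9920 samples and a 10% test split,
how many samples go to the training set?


Test set = 9920 * 10% = 992. Training set = 9920 - 992 = 8928.

8928


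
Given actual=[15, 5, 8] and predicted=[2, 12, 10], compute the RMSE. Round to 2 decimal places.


MSE = 74.0000. RMSE = sqrt(74.0000) = 8.60.

8.60


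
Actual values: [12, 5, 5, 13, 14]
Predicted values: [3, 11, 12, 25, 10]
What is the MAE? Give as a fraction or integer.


MAE = (1/5) * (|12-3|=9 + |5-11|=6 + |5-12|=7 + |13-25|=12 + |14-10|=4). Sum = 38. MAE = 38/5.

38/5


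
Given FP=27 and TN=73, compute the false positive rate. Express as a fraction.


FPR = FP / (FP + TN) = 27 / 100 = 27/100.

27/100


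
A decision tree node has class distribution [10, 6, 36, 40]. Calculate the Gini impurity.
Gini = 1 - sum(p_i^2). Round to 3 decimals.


Total = 92. Proportions: 10/92, 6/92, 36/92, 40/92. sum(p_i^2) = 0.3582. Gini = 1 - 0.3582 = 0.6418, which rounds to 0.642.

0.642


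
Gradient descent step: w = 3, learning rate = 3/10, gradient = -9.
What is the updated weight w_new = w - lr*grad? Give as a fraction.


w_new = 3 - 3/10 * -9 = 3 - -27/10 = 57/10.

57/10


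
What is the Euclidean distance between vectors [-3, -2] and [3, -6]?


d = sqrt(sum of squared differences). (-3-3)^2=36, (-2--6)^2=16. Sum = 52.

sqrt(52)


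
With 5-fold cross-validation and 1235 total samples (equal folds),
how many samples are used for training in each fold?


Each validation fold has 1235/5 = 247 samples. Training set = 1235 - 247 = 988.

988


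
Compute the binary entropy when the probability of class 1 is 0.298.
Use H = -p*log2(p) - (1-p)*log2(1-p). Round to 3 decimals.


H = -0.298*log2(0.298) - 0.702*log2(0.702) = 0.879.

0.879


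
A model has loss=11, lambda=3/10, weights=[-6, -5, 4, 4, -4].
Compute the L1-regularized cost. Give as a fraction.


L1 norm = sum(|w|) = 23. J = 11 + 3/10 * 23 = 179/10.

179/10


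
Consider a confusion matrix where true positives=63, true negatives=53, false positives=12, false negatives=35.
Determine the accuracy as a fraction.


Accuracy = (TP + TN) / (TP + TN + FP + FN) = (63 + 53) / 163 = 116/163.

116/163


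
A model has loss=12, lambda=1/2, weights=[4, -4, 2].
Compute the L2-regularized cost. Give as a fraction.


L2 sq norm = sum(w^2) = 36. J = 12 + 1/2 * 36 = 30.

30


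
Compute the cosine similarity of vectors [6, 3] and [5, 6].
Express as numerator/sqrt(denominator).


dot = 48. |a|^2 = 45, |b|^2 = 61. cos = 48/sqrt(2745).

48/sqrt(2745)


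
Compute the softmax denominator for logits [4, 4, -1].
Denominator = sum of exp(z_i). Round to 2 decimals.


Denom = e^4=54.5982 + e^4=54.5982 + e^-1=0.3679. Sum = 109.5643, which rounds to 109.56.

109.56


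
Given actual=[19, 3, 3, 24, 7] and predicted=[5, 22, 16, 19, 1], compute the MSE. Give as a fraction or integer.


MSE = (1/5) * ((19-5)^2=196 + (3-22)^2=361 + (3-16)^2=169 + (24-19)^2=25 + (7-1)^2=36). Sum = 787. MSE = 787/5.

787/5


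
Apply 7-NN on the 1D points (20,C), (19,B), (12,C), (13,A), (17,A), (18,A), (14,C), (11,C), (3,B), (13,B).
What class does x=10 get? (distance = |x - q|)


Distances: |20-10|=10, |19-10|=9, |12-10|=2, |13-10|=3, |17-10|=7, |18-10|=8, |14-10|=4, |11-10|=1, |3-10|=7, |13-10|=3. 7 nearest: (11,C), (12,C), (13,A), (13,B), (14,C), (17,A), (3,B). Counts: {'C': 3, 'A': 2, 'B': 2}. Majority class: C.

C


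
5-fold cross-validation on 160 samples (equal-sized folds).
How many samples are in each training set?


Each validation fold has 160/5 = 32 samples. Training set = 160 - 32 = 128.

128


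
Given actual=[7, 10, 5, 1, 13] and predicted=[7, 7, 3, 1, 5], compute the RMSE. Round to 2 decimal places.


MSE = 15.4000. RMSE = sqrt(15.4000) = 3.92.

3.92


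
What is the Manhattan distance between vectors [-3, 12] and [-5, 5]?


d = sum of absolute differences: |-3--5|=2 + |12-5|=7 = 9.

9


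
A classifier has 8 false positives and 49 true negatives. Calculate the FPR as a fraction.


FPR = FP / (FP + TN) = 8 / 57 = 8/57.

8/57


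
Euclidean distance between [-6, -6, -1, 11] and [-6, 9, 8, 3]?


d = sqrt(sum of squared differences). (-6--6)^2=0, (-6-9)^2=225, (-1-8)^2=81, (11-3)^2=64. Sum = 370.

sqrt(370)


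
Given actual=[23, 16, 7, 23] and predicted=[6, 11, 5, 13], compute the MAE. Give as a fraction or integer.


MAE = (1/4) * (|23-6|=17 + |16-11|=5 + |7-5|=2 + |23-13|=10). Sum = 34. MAE = 17/2.

17/2


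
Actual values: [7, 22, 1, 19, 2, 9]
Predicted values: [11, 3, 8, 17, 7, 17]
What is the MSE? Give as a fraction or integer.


MSE = (1/6) * ((7-11)^2=16 + (22-3)^2=361 + (1-8)^2=49 + (19-17)^2=4 + (2-7)^2=25 + (9-17)^2=64). Sum = 519. MSE = 173/2.

173/2


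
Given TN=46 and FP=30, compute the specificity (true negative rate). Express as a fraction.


Specificity = TN / (TN + FP) = 46 / 76 = 23/38.

23/38


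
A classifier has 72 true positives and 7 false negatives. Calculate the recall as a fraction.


Recall = TP / (TP + FN) = 72 / 79 = 72/79.

72/79


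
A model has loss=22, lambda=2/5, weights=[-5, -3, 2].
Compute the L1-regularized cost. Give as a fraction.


L1 norm = sum(|w|) = 10. J = 22 + 2/5 * 10 = 26.

26


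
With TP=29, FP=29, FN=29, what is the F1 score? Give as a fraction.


Precision = 29/58 = 1/2. Recall = 29/58 = 1/2. F1 = 2*P*R/(P+R) = 1/2.

1/2


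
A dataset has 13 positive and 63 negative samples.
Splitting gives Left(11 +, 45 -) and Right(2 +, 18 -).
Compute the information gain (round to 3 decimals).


H(parent) = 0.6601. H(left) = 0.7147, H(right) = 0.4690. Weighted = (56/76)*0.7147 + (20/76)*0.4690 = 0.6500. IG = 0.6601 - 0.6500 = 0.0101, which rounds to 0.010.

0.010


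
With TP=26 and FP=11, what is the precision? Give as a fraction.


Precision = TP / (TP + FP) = 26 / 37 = 26/37.

26/37


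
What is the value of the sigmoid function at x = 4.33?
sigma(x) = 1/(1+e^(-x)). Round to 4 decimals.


sigma(4.33) = 1/(1+e^(-4.33)) = 1/(1+0.013168) = 1/1.013168 = 0.9870.

0.9870


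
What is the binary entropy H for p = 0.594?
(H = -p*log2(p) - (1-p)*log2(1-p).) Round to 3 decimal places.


H = -0.594*log2(0.594) - 0.406*log2(0.406) = 0.974.

0.974


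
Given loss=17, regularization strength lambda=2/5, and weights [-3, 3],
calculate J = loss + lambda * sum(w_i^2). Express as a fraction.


L2 sq norm = sum(w^2) = 18. J = 17 + 2/5 * 18 = 121/5.

121/5


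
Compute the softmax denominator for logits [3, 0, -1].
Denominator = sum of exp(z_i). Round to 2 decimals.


Denom = e^3=20.0855 + e^0=1.0000 + e^-1=0.3679. Sum = 21.4534, which rounds to 21.45.

21.45


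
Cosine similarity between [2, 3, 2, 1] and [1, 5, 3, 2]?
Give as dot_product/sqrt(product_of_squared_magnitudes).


dot = 25. |a|^2 = 18, |b|^2 = 39. cos = 25/sqrt(702).

25/sqrt(702)


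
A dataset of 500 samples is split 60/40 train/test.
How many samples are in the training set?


Test set = 500 * 40% = 200. Training set = 500 - 200 = 300.

300


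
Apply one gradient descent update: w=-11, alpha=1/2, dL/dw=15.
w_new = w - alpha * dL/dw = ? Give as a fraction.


w_new = -11 - 1/2 * 15 = -11 - 15/2 = -37/2.

-37/2


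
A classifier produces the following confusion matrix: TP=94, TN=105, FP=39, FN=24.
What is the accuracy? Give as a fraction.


Accuracy = (TP + TN) / (TP + TN + FP + FN) = (94 + 105) / 262 = 199/262.

199/262


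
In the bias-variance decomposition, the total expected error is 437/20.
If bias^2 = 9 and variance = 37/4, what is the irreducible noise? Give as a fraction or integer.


Total error = bias^2 + variance + irreducible noise. So irreducible noise = 437/20 - 9 - 37/4 = 18/5.

18/5


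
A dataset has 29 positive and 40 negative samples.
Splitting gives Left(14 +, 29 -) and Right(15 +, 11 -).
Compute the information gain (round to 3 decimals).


H(parent) = 0.9816. H(left) = 0.9103, H(right) = 0.9829. Weighted = (43/69)*0.9103 + (26/69)*0.9829 = 0.9377. IG = 0.9816 - 0.9377 = 0.0439, which rounds to 0.044.

0.044


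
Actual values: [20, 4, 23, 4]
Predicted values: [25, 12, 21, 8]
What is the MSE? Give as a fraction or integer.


MSE = (1/4) * ((20-25)^2=25 + (4-12)^2=64 + (23-21)^2=4 + (4-8)^2=16). Sum = 109. MSE = 109/4.

109/4


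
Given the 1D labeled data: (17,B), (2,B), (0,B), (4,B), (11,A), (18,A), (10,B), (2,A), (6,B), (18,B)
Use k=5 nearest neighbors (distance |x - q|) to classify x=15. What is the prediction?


Distances: |17-15|=2, |2-15|=13, |0-15|=15, |4-15|=11, |11-15|=4, |18-15|=3, |10-15|=5, |2-15|=13, |6-15|=9, |18-15|=3. 5 nearest: (17,B), (18,A), (18,B), (11,A), (10,B). Counts: {'B': 3, 'A': 2}. Majority class: B.

B


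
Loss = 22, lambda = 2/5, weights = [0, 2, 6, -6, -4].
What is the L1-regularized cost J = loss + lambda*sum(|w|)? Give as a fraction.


L1 norm = sum(|w|) = 18. J = 22 + 2/5 * 18 = 146/5.

146/5


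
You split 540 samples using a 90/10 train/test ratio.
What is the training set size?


Test set = 540 * 10% = 54. Training set = 540 - 54 = 486.

486


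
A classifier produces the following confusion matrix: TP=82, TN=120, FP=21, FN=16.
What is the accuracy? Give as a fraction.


Accuracy = (TP + TN) / (TP + TN + FP + FN) = (82 + 120) / 239 = 202/239.

202/239


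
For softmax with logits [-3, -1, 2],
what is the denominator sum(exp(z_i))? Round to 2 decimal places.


Denom = e^-3=0.0498 + e^-1=0.3679 + e^2=7.3891. Sum = 7.8068, which rounds to 7.81.

7.81


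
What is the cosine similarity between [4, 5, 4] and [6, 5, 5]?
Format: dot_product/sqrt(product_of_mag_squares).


dot = 69. |a|^2 = 57, |b|^2 = 86. cos = 69/sqrt(4902).

69/sqrt(4902)


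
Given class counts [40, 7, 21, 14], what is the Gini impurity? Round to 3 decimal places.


Total = 82. Proportions: 40/82, 7/82, 21/82, 14/82. sum(p_i^2) = 0.3400. Gini = 1 - 0.3400 = 0.6600, which rounds to 0.660.

0.660


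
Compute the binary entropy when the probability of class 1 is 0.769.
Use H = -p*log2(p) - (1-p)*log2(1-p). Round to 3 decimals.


H = -0.769*log2(0.769) - 0.231*log2(0.231) = 0.780.

0.780


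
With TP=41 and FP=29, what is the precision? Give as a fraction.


Precision = TP / (TP + FP) = 41 / 70 = 41/70.

41/70


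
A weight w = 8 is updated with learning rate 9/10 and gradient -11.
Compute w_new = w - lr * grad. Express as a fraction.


w_new = 8 - 9/10 * -11 = 8 - -99/10 = 179/10.

179/10


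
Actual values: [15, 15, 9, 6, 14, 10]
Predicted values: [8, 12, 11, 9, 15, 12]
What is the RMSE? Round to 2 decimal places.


MSE = 12.6667. RMSE = sqrt(12.6667) = 3.56.

3.56


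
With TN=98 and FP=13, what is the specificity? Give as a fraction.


Specificity = TN / (TN + FP) = 98 / 111 = 98/111.

98/111


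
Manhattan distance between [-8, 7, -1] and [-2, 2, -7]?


d = sum of absolute differences: |-8--2|=6 + |7-2|=5 + |-1--7|=6 = 17.

17


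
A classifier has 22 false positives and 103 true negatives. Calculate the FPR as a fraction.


FPR = FP / (FP + TN) = 22 / 125 = 22/125.

22/125


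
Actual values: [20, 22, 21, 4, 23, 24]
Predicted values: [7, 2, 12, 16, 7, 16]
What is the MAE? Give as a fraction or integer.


MAE = (1/6) * (|20-7|=13 + |22-2|=20 + |21-12|=9 + |4-16|=12 + |23-7|=16 + |24-16|=8). Sum = 78. MAE = 13.

13


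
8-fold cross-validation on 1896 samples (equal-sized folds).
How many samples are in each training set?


Each validation fold has 1896/8 = 237 samples. Training set = 1896 - 237 = 1659.

1659


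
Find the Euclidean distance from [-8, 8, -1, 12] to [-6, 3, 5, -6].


d = sqrt(sum of squared differences). (-8--6)^2=4, (8-3)^2=25, (-1-5)^2=36, (12--6)^2=324. Sum = 389.

sqrt(389)


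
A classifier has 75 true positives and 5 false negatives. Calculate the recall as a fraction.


Recall = TP / (TP + FN) = 75 / 80 = 15/16.

15/16


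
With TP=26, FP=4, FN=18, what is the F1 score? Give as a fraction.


Precision = 26/30 = 13/15. Recall = 26/44 = 13/22. F1 = 2*P*R/(P+R) = 26/37.

26/37


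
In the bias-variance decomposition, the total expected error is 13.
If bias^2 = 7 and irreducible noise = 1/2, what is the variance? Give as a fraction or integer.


Total error = bias^2 + variance + irreducible noise. So variance = 13 - 7 - 1/2 = 11/2.

11/2


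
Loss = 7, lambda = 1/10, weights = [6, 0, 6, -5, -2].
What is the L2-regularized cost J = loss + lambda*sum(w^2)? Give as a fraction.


L2 sq norm = sum(w^2) = 101. J = 7 + 1/10 * 101 = 171/10.

171/10


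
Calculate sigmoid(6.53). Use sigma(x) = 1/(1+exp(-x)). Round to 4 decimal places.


sigma(6.53) = 1/(1+e^(-6.53)) = 1/(1+0.001459) = 1/1.001459 = 0.9985.

0.9985


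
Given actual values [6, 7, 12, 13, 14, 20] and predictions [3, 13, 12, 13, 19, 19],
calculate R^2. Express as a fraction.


Mean(y) = 12. SS_res = 71. SS_tot = 130. R^2 = 1 - 71/(130) = 59/130.

59/130


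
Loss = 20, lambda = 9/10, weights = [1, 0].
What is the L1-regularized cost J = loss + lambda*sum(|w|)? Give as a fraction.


L1 norm = sum(|w|) = 1. J = 20 + 9/10 * 1 = 209/10.

209/10


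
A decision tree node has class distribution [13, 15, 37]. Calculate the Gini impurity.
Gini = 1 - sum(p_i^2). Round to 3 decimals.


Total = 65. Proportions: 13/65, 15/65, 37/65. sum(p_i^2) = 0.4173. Gini = 1 - 0.4173 = 0.5827, which rounds to 0.583.

0.583


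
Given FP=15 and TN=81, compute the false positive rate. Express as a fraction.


FPR = FP / (FP + TN) = 15 / 96 = 5/32.

5/32


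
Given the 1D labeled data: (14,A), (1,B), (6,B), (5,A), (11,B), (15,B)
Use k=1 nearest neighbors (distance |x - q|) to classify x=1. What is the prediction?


Distances: |14-1|=13, |1-1|=0, |6-1|=5, |5-1|=4, |11-1|=10, |15-1|=14. 1 nearest: (1,B). Counts: {'B': 1}. Majority class: B.

B


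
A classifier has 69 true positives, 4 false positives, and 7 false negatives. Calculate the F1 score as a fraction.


Precision = 69/73 = 69/73. Recall = 69/76 = 69/76. F1 = 2*P*R/(P+R) = 138/149.

138/149


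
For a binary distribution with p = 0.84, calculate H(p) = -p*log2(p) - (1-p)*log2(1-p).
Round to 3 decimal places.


H = -0.84*log2(0.84) - 0.16*log2(0.16) = 0.634.

0.634


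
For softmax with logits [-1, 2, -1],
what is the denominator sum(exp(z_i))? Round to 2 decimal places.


Denom = e^-1=0.3679 + e^2=7.3891 + e^-1=0.3679. Sum = 8.1249, which rounds to 8.12.

8.12


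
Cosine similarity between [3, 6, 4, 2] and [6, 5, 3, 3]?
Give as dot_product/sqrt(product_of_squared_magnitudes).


dot = 66. |a|^2 = 65, |b|^2 = 79. cos = 66/sqrt(5135).

66/sqrt(5135)


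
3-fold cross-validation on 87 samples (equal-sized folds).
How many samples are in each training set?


Each validation fold has 87/3 = 29 samples. Training set = 87 - 29 = 58.

58


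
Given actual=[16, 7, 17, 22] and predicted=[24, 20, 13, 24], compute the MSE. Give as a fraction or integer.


MSE = (1/4) * ((16-24)^2=64 + (7-20)^2=169 + (17-13)^2=16 + (22-24)^2=4). Sum = 253. MSE = 253/4.

253/4


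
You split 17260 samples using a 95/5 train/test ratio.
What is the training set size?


Test set = 17260 * 5% = 863. Training set = 17260 - 863 = 16397.

16397


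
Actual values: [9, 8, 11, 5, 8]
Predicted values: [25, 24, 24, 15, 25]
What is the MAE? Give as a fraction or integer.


MAE = (1/5) * (|9-25|=16 + |8-24|=16 + |11-24|=13 + |5-15|=10 + |8-25|=17). Sum = 72. MAE = 72/5.

72/5


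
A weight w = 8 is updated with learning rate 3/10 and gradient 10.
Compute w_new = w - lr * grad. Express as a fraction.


w_new = 8 - 3/10 * 10 = 8 - 3 = 5.

5


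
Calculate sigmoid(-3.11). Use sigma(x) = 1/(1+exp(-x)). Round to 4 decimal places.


sigma(-3.11) = 1/(1+e^(3.11)) = 1/(1+22.421044) = 1/23.421044 = 0.0427.

0.0427


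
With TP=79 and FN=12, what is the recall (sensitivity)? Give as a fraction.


Recall = TP / (TP + FN) = 79 / 91 = 79/91.

79/91


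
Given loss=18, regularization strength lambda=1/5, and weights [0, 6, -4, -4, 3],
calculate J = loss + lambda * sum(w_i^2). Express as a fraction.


L2 sq norm = sum(w^2) = 77. J = 18 + 1/5 * 77 = 167/5.

167/5


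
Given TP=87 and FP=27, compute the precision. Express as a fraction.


Precision = TP / (TP + FP) = 87 / 114 = 29/38.

29/38


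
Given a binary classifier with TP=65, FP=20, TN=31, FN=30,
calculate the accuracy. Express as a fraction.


Accuracy = (TP + TN) / (TP + TN + FP + FN) = (65 + 31) / 146 = 48/73.

48/73


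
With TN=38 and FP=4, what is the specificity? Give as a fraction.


Specificity = TN / (TN + FP) = 38 / 42 = 19/21.

19/21


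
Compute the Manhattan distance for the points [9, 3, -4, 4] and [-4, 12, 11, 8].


d = sum of absolute differences: |9--4|=13 + |3-12|=9 + |-4-11|=15 + |4-8|=4 = 41.

41


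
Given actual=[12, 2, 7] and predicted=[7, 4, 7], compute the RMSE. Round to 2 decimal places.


MSE = 9.6667. RMSE = sqrt(9.6667) = 3.11.

3.11


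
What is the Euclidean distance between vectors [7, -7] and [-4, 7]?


d = sqrt(sum of squared differences). (7--4)^2=121, (-7-7)^2=196. Sum = 317.

sqrt(317)


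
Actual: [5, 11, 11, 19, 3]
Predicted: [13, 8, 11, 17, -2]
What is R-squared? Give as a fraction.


Mean(y) = 49/5. SS_res = 102. SS_tot = 784/5. R^2 = 1 - 102/(784/5) = 137/392.

137/392


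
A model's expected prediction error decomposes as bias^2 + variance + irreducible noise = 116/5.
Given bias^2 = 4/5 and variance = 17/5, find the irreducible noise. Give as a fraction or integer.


Total error = bias^2 + variance + irreducible noise. So irreducible noise = 116/5 - 4/5 - 17/5 = 19.

19


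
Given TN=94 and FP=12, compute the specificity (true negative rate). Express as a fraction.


Specificity = TN / (TN + FP) = 94 / 106 = 47/53.

47/53


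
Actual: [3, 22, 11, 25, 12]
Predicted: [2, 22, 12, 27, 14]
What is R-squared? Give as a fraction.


Mean(y) = 73/5. SS_res = 10. SS_tot = 1586/5. R^2 = 1 - 10/(1586/5) = 768/793.

768/793


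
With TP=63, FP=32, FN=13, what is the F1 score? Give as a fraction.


Precision = 63/95 = 63/95. Recall = 63/76 = 63/76. F1 = 2*P*R/(P+R) = 14/19.

14/19


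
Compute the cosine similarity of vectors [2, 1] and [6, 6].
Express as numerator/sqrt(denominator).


dot = 18. |a|^2 = 5, |b|^2 = 72. cos = 18/sqrt(360).

18/sqrt(360)


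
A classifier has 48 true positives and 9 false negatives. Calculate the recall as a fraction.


Recall = TP / (TP + FN) = 48 / 57 = 16/19.

16/19


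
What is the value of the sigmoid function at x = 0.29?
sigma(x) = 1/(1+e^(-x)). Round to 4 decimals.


sigma(0.29) = 1/(1+e^(-0.29)) = 1/(1+0.748264) = 1/1.748264 = 0.5720.

0.5720


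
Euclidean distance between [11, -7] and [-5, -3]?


d = sqrt(sum of squared differences). (11--5)^2=256, (-7--3)^2=16. Sum = 272.

sqrt(272)


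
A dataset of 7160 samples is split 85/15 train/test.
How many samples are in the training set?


Test set = 7160 * 15% = 1074. Training set = 7160 - 1074 = 6086.

6086


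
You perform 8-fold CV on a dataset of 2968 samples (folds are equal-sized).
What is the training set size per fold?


Each validation fold has 2968/8 = 371 samples. Training set = 2968 - 371 = 2597.

2597


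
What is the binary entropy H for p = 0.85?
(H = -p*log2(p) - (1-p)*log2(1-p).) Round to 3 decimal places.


H = -0.85*log2(0.85) - 0.15*log2(0.15) = 0.610.

0.610


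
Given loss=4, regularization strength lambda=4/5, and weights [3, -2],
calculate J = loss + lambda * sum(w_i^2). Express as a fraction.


L2 sq norm = sum(w^2) = 13. J = 4 + 4/5 * 13 = 72/5.

72/5


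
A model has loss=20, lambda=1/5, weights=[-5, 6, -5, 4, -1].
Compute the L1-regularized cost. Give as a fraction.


L1 norm = sum(|w|) = 21. J = 20 + 1/5 * 21 = 121/5.

121/5


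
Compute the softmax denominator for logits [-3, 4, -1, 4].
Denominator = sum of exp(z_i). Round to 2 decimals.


Denom = e^-3=0.0498 + e^4=54.5982 + e^-1=0.3679 + e^4=54.5982. Sum = 109.6141, which rounds to 109.61.

109.61


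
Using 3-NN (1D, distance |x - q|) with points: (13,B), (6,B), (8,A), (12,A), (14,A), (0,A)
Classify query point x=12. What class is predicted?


Distances: |13-12|=1, |6-12|=6, |8-12|=4, |12-12|=0, |14-12|=2, |0-12|=12. 3 nearest: (12,A), (13,B), (14,A). Counts: {'A': 2, 'B': 1}. Majority class: A.

A
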